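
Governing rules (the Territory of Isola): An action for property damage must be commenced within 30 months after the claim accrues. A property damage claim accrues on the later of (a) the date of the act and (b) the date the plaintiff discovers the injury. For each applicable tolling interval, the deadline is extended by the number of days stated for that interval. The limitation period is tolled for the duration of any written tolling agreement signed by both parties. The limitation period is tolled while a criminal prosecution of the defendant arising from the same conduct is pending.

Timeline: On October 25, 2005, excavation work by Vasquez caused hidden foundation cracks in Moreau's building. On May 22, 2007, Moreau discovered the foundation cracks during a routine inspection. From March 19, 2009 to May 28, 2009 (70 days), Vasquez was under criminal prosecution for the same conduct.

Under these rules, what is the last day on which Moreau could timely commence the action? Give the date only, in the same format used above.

January 31, 2010

Because discovery on May 22, 2007 post-dates the October 25, 2005 act, accrual under the later-of rule falls on May 22, 2007.
The untolled deadline — 30 months after May 22, 2007 — is November 22, 2009.
The period was tolled for 70 days by the pending criminal prosecution (March 19, 2009 to May 28, 2009), pushing the deadline to January 31, 2010.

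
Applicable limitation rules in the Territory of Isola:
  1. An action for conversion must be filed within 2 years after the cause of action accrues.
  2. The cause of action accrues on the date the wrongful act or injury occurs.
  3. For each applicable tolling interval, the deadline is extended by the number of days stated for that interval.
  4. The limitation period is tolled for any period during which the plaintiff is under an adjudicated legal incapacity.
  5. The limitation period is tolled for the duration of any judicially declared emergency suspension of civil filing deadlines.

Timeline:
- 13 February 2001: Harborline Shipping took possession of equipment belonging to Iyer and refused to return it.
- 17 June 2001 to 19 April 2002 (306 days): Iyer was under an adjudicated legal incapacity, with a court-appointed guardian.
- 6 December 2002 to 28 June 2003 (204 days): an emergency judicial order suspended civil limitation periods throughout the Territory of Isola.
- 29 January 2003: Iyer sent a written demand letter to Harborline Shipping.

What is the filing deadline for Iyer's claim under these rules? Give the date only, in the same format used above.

The cause of action accrued on 13 February 2001, the date of the act.
2 years from 13 February 2001 is 13 February 2003.
The plaintiff's legal incapacity from 17 June 2001 to 19 April 2002 tolled the period for 306 days, extending the deadline to 16 December 2003.
The period was tolled for 204 days by the emergency suspension of filing deadlines (6 December 2002 to 28 June 2003), pushing the deadline to 7 July 2004.
Nothing else in the chronology tolls or restarts the period.

7 July 2004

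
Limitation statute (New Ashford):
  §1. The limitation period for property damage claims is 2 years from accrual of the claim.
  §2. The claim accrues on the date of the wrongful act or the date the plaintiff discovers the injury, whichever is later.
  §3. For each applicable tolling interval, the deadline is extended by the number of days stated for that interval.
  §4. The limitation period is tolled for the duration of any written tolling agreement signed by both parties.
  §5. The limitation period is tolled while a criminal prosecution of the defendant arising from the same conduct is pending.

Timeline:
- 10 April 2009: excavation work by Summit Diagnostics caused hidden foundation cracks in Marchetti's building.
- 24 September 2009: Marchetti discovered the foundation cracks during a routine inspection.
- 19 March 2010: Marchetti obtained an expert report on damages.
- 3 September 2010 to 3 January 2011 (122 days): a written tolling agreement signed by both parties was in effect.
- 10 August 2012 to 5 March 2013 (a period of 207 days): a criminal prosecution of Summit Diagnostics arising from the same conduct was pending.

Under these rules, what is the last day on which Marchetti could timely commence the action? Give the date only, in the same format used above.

Taking the later of the act (10 April 2009) and discovery (24 September 2009), the claim accrued on 24 September 2009.
2 years from 24 September 2009 is 24 September 2011.
Because the written tolling agreement ran from 3 September 2010 to 3 January 2011, the deadline is extended by 122 days to 24 January 2012.
By the time the pending criminal prosecution began on 10 August 2012, the limitation period had already expired on 24 January 2012; that interval cannot revive it.
Nothing else in the chronology tolls or restarts the period.

24 January 2012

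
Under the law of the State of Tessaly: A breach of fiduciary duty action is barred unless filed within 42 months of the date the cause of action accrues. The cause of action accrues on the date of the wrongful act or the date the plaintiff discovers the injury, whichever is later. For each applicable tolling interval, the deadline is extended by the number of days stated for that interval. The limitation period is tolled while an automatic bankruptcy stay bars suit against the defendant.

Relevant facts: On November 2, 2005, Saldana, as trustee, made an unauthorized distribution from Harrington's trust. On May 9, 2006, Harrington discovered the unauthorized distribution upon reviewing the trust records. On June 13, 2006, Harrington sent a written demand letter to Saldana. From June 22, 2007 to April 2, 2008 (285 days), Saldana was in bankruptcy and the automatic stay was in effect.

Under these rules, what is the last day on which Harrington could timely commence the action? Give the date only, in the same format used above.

August 21, 2010

Because discovery on May 9, 2006 post-dates the November 2, 2005 act, accrual under the later-of rule falls on May 9, 2006.
Adding the 42 months base period to May 9, 2006 gives a deadline of November 9, 2009, before any tolling.
The period was tolled for 285 days by the automatic bankruptcy stay (June 22, 2007 to April 2, 2008), pushing the deadline to August 21, 2010.
Nothing else in the chronology tolls or restarts the period.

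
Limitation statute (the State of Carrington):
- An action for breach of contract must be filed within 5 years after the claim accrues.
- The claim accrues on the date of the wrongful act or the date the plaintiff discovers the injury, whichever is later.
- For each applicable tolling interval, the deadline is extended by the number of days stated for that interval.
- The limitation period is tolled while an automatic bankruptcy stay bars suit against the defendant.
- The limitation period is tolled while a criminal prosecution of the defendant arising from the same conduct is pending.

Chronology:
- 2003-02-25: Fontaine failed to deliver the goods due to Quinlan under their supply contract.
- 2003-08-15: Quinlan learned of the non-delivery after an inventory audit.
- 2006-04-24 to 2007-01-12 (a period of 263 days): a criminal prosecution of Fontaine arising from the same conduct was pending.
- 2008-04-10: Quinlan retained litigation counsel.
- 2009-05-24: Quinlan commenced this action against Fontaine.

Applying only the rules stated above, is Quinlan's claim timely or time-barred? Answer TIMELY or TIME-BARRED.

The claim accrued on 2003-08-15 — the later of the 2003-02-25 act and the 2003-08-15 discovery.
The untolled deadline — 5 years after 2003-08-15 — is 2008-08-15.
Because the pending criminal prosecution ran from 2006-04-24 to 2007-01-12, the deadline is extended by 263 days to 2009-05-05.
None of the other events listed affects the running of the period under the stated rules.
The 2009-05-24 filing falls after the 2009-05-05 deadline; the claim is time-barred.

TIME-BARRED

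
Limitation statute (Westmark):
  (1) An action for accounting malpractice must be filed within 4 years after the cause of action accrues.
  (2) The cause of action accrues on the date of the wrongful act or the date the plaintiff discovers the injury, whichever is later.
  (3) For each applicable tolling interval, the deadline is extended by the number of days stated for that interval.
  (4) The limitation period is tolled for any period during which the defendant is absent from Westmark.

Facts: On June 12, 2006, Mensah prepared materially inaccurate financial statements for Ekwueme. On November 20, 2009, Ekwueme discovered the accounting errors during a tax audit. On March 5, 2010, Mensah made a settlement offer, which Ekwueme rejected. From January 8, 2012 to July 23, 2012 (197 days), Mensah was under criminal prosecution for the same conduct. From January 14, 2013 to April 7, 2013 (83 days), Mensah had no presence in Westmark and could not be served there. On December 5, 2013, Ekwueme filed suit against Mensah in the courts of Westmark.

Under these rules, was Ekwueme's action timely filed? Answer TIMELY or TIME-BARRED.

Because discovery on November 20, 2009 post-dates the June 12, 2006 act, accrual under the later-of rule falls on November 20, 2009.
4 years from November 20, 2009 is November 20, 2013.
The defendant's absence from the jurisdiction from January 14, 2013 to April 7, 2013 tolled the period for 83 days, extending the deadline to February 11, 2014.
The pending criminal prosecution from January 8, 2012 to July 23, 2012 does not toll the period, because no stated rule makes a criminal prosecution a tolling event.
Nothing else in the chronology tolls or restarts the period.
Ekwueme filed on December 5, 2013, before the February 11, 2014 deadline, so the action is timely.

TIMELY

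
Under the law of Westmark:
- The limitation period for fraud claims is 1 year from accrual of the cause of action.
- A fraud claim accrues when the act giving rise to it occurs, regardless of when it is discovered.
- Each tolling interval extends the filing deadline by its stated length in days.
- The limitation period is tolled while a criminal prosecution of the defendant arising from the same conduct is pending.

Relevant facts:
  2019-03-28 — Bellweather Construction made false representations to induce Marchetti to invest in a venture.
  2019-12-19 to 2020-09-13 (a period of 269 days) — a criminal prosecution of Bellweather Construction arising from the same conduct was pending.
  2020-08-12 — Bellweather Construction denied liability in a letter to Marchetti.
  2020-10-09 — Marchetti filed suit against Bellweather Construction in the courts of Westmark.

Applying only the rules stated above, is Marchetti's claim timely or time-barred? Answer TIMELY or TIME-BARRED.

TIMELY

The cause of action accrued on 2019-03-28, the date of the act.
1 year from 2019-03-28 is 2020-03-28.
The pending criminal prosecution from 2019-12-19 to 2020-09-13 tolled the period for 269 days, extending the deadline to 2020-12-22.
The other events in the timeline have no effect on the limitation period under the stated rules.
The 2020-10-09 filing precedes the 2020-12-22 deadline; the claim is timely.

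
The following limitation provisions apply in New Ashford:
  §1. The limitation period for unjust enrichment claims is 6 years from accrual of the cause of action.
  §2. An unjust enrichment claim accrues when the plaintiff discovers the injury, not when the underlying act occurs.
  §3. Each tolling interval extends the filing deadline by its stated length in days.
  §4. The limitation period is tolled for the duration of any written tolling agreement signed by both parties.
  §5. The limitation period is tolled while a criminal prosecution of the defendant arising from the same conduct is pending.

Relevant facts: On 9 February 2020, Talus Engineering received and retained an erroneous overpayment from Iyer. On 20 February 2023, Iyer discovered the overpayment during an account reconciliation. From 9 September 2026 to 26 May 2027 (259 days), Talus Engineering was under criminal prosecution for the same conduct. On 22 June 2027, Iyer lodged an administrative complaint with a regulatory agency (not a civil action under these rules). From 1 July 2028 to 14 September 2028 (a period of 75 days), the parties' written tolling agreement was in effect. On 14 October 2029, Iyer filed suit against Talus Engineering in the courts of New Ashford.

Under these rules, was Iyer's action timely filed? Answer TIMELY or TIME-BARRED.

TIMELY

Under the discovery rule, the claim accrued on 20 February 2023, when Iyer discovered the injury — not on the 9 February 2020 date of the underlying act.
Adding the 6 years base period to 20 February 2023 gives a deadline of 20 February 2029, before any tolling.
Because the pending criminal prosecution ran from 9 September 2026 to 26 May 2027, the deadline is extended by 259 days to 6 November 2029.
The period was tolled for 75 days by the written tolling agreement (1 July 2028 to 14 September 2028), pushing the deadline to 20 January 2030.
None of the other events listed affects the running of the period under the stated rules.
The 14 October 2029 filing precedes the 20 January 2030 deadline; the claim is timely.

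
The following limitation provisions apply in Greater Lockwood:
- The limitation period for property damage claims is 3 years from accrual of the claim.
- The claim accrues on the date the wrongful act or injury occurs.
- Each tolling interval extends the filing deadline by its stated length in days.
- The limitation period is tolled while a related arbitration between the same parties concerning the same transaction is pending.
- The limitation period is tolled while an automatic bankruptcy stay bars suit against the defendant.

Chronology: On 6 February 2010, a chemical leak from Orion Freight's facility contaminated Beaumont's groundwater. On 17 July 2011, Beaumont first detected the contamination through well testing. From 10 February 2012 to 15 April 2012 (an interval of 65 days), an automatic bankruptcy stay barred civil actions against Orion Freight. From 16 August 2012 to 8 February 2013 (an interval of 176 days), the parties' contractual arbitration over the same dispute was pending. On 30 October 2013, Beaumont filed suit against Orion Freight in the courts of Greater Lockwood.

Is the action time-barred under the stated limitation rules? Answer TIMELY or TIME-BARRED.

TIME-BARRED

The claim accrued on 6 February 2010, when the wrongful act occurred; under the stated occurrence rule the 17 July 2011 discovery does not delay accrual.
Adding the 3 years base period to 6 February 2010 gives a deadline of 6 February 2013, before any tolling.
Because the automatic bankruptcy stay ran from 10 February 2012 to 15 April 2012, the deadline is extended by 65 days to 12 April 2013.
The pending related arbitration from 16 August 2012 to 8 February 2013 tolled the period for 176 days, extending the deadline to 5 October 2013.
Beaumont filed on 30 October 2013, after the 5 October 2013 deadline, so the action is time-barred.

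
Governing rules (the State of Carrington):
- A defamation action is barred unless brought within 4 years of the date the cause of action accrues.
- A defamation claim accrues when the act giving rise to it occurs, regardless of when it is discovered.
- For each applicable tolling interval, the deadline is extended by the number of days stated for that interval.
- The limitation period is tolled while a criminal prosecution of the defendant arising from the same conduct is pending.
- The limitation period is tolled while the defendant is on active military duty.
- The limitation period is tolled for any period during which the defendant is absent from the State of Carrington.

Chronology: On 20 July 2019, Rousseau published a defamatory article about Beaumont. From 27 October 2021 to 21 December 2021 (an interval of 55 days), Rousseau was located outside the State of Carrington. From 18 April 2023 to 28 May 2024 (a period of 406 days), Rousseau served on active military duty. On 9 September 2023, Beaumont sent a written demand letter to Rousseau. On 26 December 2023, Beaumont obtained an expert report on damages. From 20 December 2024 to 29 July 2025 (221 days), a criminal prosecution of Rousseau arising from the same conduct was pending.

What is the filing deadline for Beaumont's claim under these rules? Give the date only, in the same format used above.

23 October 2024

The cause of action accrued on 20 July 2019, the date of the act.
The untolled deadline — 4 years after 20 July 2019 — is 20 July 2023.
Because the defendant's absence from the jurisdiction ran from 27 October 2021 to 21 December 2021, the deadline is extended by 55 days to 13 September 2023.
The defendant's active military service from 18 April 2023 to 28 May 2024 tolled the period for 406 days, extending the deadline to 23 October 2024.
The pending criminal prosecution starting 20 December 2024 came too late — the period had run on 23 October 2024 — and so does not extend the deadline.
None of the other events listed affects the running of the period under the stated rules.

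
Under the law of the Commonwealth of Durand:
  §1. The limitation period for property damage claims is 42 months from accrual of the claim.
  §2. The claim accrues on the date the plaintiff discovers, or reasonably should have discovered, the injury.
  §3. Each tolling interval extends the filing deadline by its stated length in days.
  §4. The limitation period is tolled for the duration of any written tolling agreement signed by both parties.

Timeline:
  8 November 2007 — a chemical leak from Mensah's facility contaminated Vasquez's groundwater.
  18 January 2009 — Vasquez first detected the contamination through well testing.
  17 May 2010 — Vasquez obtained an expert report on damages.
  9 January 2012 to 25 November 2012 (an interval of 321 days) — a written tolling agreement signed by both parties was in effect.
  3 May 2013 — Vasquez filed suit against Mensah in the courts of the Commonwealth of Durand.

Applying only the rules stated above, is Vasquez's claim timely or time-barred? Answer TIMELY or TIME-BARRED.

The claim did not accrue until Vasquez discovered the injury on 18 January 2009; the 8 November 2007 act date does not start the clock under the stated rule.
42 months from 18 January 2009 is 18 July 2012.
Because the written tolling agreement ran from 9 January 2012 to 25 November 2012, the deadline is extended by 321 days to 4 June 2013.
The other events in the timeline have no effect on the limitation period under the stated rules.
Filing on 3 May 2013 beat the 4 June 2013 deadline — the action is timely.

TIMELY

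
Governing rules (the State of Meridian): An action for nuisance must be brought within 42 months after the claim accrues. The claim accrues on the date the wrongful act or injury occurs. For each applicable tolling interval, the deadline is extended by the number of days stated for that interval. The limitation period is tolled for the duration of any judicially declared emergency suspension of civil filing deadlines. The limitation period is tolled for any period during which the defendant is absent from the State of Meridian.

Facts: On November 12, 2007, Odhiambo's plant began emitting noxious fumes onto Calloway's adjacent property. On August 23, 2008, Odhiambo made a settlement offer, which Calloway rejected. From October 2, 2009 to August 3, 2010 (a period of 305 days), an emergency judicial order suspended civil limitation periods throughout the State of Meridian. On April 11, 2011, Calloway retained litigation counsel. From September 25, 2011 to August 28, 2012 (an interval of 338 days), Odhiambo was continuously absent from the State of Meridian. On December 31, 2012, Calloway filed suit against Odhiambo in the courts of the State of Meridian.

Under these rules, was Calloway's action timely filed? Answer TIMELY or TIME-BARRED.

TIMELY

The claim accrued on November 12, 2007, when the wrongful act occurred.
The untolled deadline — 42 months after November 12, 2007 — is May 12, 2011.
Because the emergency suspension of filing deadlines ran from October 2, 2009 to August 3, 2010, the deadline is extended by 305 days to March 12, 2012.
The period was tolled for 338 days by the defendant's absence from the jurisdiction (September 25, 2011 to August 28, 2012), pushing the deadline to February 13, 2013.
None of the other events listed affects the running of the period under the stated rules.
Calloway filed on December 31, 2012, before the February 13, 2013 deadline, so the action is timely.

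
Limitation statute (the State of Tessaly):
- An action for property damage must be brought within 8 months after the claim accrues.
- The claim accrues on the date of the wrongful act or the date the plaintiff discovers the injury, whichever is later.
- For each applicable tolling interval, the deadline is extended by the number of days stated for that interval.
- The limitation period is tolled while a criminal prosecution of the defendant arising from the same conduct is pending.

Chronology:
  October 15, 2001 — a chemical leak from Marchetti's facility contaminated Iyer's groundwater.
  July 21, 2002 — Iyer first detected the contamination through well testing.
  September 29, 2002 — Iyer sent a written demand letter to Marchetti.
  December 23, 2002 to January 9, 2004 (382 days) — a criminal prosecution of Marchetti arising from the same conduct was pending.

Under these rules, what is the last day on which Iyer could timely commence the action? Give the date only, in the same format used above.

April 6, 2004

The claim accrued on July 21, 2002 — the later of the October 15, 2001 act and the July 21, 2002 discovery.
Adding the 8 months base period to July 21, 2002 gives a deadline of March 21, 2003, before any tolling.
Because the pending criminal prosecution ran from December 23, 2002 to January 9, 2004, the deadline is extended by 382 days to April 6, 2004.
Nothing else in the chronology tolls or restarts the period.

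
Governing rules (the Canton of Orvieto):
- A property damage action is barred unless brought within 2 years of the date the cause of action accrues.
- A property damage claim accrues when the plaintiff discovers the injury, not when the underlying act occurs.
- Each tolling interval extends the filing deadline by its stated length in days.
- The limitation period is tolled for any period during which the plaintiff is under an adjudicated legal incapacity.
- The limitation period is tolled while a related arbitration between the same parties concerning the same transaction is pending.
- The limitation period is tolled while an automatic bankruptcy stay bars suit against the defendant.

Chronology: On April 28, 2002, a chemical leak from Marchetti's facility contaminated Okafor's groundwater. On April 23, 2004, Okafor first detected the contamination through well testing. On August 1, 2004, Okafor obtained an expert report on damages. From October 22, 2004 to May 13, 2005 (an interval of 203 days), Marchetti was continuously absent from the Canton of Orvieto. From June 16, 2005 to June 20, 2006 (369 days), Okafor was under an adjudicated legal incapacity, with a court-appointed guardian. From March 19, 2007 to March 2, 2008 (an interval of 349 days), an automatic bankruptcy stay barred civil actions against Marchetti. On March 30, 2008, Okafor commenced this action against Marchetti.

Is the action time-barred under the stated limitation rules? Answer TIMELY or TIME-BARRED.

TIMELY

Under the discovery rule, the claim accrued on April 23, 2004, when Okafor discovered the injury — not on the April 28, 2002 date of the underlying act.
2 years from April 23, 2004 is April 23, 2006.
The period was tolled for 369 days by the plaintiff's legal incapacity (June 16, 2005 to June 20, 2006), pushing the deadline to April 27, 2007.
The automatic bankruptcy stay from March 19, 2007 to March 2, 2008 tolled the period for 349 days, extending the deadline to April 10, 2008.
No stated provision tolls the period for the defendant's absence, so the interval from October 22, 2004 to May 13, 2005 has no effect on the deadline.
None of the other events listed affects the running of the period under the stated rules.
Filing on March 30, 2008 beat the April 10, 2008 deadline — the action is timely.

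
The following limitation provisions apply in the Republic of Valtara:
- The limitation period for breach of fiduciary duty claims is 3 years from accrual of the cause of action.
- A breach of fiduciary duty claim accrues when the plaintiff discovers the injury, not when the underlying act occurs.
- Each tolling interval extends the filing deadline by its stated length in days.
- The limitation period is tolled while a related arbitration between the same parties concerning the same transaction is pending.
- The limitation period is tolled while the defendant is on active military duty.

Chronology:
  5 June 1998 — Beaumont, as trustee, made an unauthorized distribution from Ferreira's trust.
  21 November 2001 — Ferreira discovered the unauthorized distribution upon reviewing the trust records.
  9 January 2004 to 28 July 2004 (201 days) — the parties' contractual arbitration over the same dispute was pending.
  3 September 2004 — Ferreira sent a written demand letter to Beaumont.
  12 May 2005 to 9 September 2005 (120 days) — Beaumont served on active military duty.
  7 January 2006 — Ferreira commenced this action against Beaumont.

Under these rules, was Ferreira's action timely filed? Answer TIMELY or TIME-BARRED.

The claim did not accrue until Ferreira discovered the injury on 21 November 2001; the 5 June 1998 act date does not start the clock under the stated rule.
The untolled deadline — 3 years after 21 November 2001 — is 21 November 2004.
Because the pending related arbitration ran from 9 January 2004 to 28 July 2004, the deadline is extended by 201 days to 10 June 2005.
Because the defendant's active military service ran from 12 May 2005 to 9 September 2005, the deadline is extended by 120 days to 8 October 2005.
The other events in the timeline have no effect on the limitation period under the stated rules.
The 7 January 2006 filing falls after the 8 October 2005 deadline; the claim is time-barred.

TIME-BARRED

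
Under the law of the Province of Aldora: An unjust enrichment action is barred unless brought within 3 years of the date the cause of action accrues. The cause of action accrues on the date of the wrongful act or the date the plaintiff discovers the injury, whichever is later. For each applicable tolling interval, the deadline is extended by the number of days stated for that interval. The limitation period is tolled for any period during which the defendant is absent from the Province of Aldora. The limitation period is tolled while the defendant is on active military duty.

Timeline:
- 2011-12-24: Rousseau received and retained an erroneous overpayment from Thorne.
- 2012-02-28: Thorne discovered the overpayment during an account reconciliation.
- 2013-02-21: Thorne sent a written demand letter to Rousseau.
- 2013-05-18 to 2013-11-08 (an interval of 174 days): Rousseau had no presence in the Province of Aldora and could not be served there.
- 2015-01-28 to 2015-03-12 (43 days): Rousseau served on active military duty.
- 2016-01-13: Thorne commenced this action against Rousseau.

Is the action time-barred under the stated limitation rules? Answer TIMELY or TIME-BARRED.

TIME-BARRED

The claim accrued on 2012-02-28 — the later of the 2011-12-24 act and the 2012-02-28 discovery.
3 years from 2012-02-28 is 2015-02-28.
The defendant's absence from the jurisdiction from 2013-05-18 to 2013-11-08 tolled the period for 174 days, extending the deadline to 2015-08-21.
Because the defendant's active military service ran from 2015-01-28 to 2015-03-12, the deadline is extended by 43 days to 2015-10-03.
The other events in the timeline have no effect on the limitation period under the stated rules.
Thorne filed on 2016-01-13, after the 2015-10-03 deadline, so the action is time-barred.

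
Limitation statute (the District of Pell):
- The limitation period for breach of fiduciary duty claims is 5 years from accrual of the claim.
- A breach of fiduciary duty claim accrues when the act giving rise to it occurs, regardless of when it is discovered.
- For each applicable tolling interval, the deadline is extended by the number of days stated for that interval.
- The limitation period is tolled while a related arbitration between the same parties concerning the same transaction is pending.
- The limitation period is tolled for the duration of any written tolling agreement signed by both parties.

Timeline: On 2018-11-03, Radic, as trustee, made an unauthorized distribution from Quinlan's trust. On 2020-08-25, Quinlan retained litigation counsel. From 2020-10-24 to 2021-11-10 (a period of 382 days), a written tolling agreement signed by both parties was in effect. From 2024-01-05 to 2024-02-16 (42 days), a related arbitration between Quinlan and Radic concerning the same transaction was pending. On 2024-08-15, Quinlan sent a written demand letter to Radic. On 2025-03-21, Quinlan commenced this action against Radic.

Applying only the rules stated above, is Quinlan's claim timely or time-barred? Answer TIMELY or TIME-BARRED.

TIME-BARRED

The claim accrued on 2018-11-03, the date of the act.
Adding the 5 years base period to 2018-11-03 gives a deadline of 2023-11-03, before any tolling.
Because the written tolling agreement ran from 2020-10-24 to 2021-11-10, the deadline is extended by 382 days to 2024-11-19.
The period was tolled for 42 days by the pending related arbitration (2024-01-05 to 2024-02-16), pushing the deadline to 2024-12-31.
None of the other events listed affects the running of the period under the stated rules.
The 2025-03-21 filing falls after the 2024-12-31 deadline; the claim is time-barred.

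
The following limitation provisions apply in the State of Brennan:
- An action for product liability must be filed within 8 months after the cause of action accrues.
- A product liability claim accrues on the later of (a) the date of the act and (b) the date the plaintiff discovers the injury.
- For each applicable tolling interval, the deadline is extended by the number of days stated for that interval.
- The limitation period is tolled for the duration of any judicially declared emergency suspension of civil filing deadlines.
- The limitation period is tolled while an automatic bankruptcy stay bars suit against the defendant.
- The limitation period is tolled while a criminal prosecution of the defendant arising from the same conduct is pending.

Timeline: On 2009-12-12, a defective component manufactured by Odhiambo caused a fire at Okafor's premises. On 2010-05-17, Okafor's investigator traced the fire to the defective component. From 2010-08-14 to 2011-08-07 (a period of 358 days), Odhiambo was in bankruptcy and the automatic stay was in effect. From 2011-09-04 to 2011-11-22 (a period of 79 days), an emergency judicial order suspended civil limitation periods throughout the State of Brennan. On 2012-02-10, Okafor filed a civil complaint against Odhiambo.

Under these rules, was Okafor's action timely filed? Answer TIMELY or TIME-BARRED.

Because discovery on 2010-05-17 post-dates the 2009-12-12 act, accrual under the later-of rule falls on 2010-05-17.
The untolled deadline — 8 months after 2010-05-17 — is 2011-01-17.
The automatic bankruptcy stay from 2010-08-14 to 2011-08-07 tolled the period for 358 days, extending the deadline to 2012-01-10.
The period was tolled for 79 days by the emergency suspension of filing deadlines (2011-09-04 to 2011-11-22), pushing the deadline to 2012-03-29.
Okafor filed on 2012-02-10, before the 2012-03-29 deadline, so the action is timely.

TIMELY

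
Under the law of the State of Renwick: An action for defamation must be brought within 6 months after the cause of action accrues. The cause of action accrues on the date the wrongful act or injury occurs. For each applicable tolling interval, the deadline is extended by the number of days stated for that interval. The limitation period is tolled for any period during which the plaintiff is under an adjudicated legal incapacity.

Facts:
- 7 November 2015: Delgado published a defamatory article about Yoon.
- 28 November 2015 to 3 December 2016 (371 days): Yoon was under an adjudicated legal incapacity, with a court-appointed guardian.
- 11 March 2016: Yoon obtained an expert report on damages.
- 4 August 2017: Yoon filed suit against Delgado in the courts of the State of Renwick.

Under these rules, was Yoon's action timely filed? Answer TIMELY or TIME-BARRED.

TIME-BARRED

The limitation period began to run on 7 November 2015.
The untolled deadline — 6 months after 7 November 2015 — is 7 May 2016.
The period was tolled for 371 days by the plaintiff's legal incapacity (28 November 2015 to 3 December 2016), pushing the deadline to 13 May 2017.
Nothing else in the chronology tolls or restarts the period.
Yoon filed on 4 August 2017, after the 13 May 2017 deadline, so the action is time-barred.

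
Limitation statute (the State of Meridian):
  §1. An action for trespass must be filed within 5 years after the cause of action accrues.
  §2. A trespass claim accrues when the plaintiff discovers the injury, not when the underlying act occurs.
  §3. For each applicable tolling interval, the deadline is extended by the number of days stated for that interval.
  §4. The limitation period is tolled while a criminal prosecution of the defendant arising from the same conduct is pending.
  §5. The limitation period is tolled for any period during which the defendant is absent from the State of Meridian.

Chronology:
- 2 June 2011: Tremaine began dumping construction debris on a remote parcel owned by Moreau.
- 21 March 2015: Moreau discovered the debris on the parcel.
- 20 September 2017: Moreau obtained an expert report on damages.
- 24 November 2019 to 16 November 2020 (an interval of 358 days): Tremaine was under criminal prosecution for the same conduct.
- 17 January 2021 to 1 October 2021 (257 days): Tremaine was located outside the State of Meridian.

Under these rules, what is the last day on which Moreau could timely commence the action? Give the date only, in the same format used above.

26 November 2021

The claim did not accrue until Moreau discovered the injury on 21 March 2015; the 2 June 2011 act date does not start the clock under the stated rule.
The untolled deadline — 5 years after 21 March 2015 — is 21 March 2020.
The pending criminal prosecution from 24 November 2019 to 16 November 2020 tolled the period for 358 days, extending the deadline to 14 March 2021.
Because the defendant's absence from the jurisdiction ran from 17 January 2021 to 1 October 2021, the deadline is extended by 257 days to 26 November 2021.
None of the other events listed affects the running of the period under the stated rules.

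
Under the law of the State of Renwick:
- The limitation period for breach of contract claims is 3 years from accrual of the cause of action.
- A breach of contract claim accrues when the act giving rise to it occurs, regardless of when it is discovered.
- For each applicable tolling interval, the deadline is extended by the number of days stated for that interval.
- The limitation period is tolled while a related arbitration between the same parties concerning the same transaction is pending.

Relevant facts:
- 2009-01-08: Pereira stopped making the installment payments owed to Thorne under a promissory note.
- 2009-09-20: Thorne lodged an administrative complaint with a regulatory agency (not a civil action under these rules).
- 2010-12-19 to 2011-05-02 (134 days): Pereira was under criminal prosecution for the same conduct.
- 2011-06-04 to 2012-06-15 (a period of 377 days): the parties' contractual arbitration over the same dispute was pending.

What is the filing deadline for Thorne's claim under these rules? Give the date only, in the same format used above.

The limitation period began to run on 2009-01-08.
Adding the 3 years base period to 2009-01-08 gives a deadline of 2012-01-08, before any tolling.
The pending related arbitration from 2011-06-04 to 2012-06-15 tolled the period for 377 days, extending the deadline to 2013-01-19.
No stated provision tolls the period for a criminal prosecution, so the interval from 2010-12-19 to 2011-05-02 has no effect on the deadline.
None of the other events listed affects the running of the period under the stated rules.

2013-01-19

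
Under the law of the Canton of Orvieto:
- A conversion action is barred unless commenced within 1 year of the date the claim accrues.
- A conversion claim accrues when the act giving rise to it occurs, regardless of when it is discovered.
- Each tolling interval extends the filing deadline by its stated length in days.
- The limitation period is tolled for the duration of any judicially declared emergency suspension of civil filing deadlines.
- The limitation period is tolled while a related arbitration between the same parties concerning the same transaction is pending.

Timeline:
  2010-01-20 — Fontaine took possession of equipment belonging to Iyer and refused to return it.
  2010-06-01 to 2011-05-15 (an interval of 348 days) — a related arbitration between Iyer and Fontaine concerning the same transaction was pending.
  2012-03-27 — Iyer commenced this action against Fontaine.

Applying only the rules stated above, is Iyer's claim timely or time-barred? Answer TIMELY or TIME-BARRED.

TIME-BARRED

The claim accrued on 2010-01-20, the date of the act.
The untolled deadline — 1 year after 2010-01-20 — is 2011-01-20.
The pending related arbitration from 2010-06-01 to 2011-05-15 tolled the period for 348 days, extending the deadline to 2012-01-03.
Filing on 2012-03-27 missed the 2012-01-03 deadline — the action is time-barred.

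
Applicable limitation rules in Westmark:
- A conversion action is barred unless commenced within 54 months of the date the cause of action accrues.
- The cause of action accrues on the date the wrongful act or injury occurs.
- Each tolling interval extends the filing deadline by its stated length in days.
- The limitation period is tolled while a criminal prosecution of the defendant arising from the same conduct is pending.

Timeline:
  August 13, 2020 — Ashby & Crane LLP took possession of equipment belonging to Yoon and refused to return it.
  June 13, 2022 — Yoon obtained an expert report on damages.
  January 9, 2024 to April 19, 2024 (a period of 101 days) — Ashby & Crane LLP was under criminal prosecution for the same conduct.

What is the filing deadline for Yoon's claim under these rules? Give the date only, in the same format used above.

The claim accrued on August 13, 2020, when the wrongful act occurred.
Adding the 54 months base period to August 13, 2020 gives a deadline of February 13, 2025, before any tolling.
Because the pending criminal prosecution ran from January 9, 2024 to April 19, 2024, the deadline is extended by 101 days to May 25, 2025.
None of the other events listed affects the running of the period under the stated rules.

May 25, 2025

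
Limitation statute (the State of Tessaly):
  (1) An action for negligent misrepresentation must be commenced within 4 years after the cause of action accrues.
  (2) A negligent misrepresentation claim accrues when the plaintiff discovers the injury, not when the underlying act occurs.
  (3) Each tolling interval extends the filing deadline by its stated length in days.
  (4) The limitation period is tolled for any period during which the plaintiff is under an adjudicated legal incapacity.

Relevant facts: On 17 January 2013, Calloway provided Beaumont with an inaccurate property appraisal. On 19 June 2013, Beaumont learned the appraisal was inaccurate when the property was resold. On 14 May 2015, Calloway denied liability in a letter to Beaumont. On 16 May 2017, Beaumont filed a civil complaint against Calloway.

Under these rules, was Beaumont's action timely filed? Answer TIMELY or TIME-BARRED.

Under the discovery rule, the claim accrued on 19 June 2013, when Beaumont discovered the injury — not on the 17 January 2013 date of the underlying act.
4 years from 19 June 2013 is 19 June 2017.
Nothing else in the chronology tolls or restarts the period.
The 16 May 2017 filing precedes the 19 June 2017 deadline; the claim is timely.

TIMELY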